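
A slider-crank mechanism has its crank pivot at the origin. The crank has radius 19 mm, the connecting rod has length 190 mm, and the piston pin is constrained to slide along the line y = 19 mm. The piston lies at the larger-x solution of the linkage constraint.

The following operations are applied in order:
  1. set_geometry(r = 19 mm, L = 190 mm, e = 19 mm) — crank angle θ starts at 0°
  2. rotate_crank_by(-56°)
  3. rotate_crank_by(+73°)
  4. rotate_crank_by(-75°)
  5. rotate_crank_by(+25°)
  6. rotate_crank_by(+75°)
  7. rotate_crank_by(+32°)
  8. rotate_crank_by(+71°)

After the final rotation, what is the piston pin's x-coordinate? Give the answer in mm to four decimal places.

174.2633

set_geometry: r = 19 mm, L = 190 mm, e = 19 mm; θ ← 0°
rotate_crank_by(-56°): θ ← 0° -56° = -56°
rotate_crank_by(+73°): θ ← -56° +73° = 17°
rotate_crank_by(-75°): θ ← 17° -75° = -58°
rotate_crank_by(+25°): θ ← -58° +25° = -33°
rotate_crank_by(+75°): θ ← -33° +75° = 42°
rotate_crank_by(+32°): θ ← 42° +32° = 74°
rotate_crank_by(+71°): θ ← 74° +71° = 145°
crank pin P = (r cos θ, r sin θ) = (-15.563889, 10.897952)
h = r sin θ − e = 10.897952 − 19 = -8.102048
x = r cos θ + √(L² − h²) = -15.563889 + √(36100.0 − 65.6432) = -15.563889 + 189.827176 = 174.263287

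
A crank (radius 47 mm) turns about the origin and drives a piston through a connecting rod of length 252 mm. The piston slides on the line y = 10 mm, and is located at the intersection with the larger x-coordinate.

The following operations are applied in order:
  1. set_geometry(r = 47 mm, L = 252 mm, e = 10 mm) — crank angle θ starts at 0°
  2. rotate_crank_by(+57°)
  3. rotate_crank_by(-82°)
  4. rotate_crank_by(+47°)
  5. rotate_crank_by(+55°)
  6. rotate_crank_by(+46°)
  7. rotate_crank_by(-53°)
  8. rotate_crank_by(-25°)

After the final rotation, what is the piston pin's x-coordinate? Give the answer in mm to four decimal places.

set_geometry: r = 47 mm, L = 252 mm, e = 10 mm; θ ← 0°
rotate_crank_by(+57°): θ ← 0° +57° = 57°
rotate_crank_by(-82°): θ ← 57° -82° = -25°
rotate_crank_by(+47°): θ ← -25° +47° = 22°
rotate_crank_by(+55°): θ ← 22° +55° = 77°
rotate_crank_by(+46°): θ ← 77° +46° = 123°
rotate_crank_by(-53°): θ ← 123° -53° = 70°
rotate_crank_by(-25°): θ ← 70° -25° = 45°
crank pin P = (r cos θ, r sin θ) = (33.234019, 33.234019)
h = r sin θ − e = 33.234019 − 10 = 23.234019
x = r cos θ + √(L² − h²) = 33.234019 + √(63504.0 − 539.8196) = 33.234019 + 250.926643 = 284.160662

284.1607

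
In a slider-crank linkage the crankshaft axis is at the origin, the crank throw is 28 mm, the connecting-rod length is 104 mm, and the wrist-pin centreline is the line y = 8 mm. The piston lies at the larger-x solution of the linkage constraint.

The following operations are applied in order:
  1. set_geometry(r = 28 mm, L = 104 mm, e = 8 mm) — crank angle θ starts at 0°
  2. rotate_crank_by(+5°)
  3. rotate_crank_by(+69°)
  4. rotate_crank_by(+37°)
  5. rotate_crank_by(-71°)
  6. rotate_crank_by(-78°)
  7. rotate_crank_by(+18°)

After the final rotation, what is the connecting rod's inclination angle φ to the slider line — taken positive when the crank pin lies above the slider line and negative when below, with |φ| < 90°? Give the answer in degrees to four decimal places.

set_geometry: r = 28 mm, L = 104 mm, e = 8 mm; θ ← 0°
rotate_crank_by(+5°): θ ← 0° +5° = 5°
rotate_crank_by(+69°): θ ← 5° +69° = 74°
rotate_crank_by(+37°): θ ← 74° +37° = 111°
rotate_crank_by(-71°): θ ← 111° -71° = 40°
rotate_crank_by(-78°): θ ← 40° -78° = -38°
rotate_crank_by(+18°): θ ← -38° +18° = -20°
crank pin P = (r cos θ, r sin θ) = (26.311393, -9.576564)
h = r sin θ − e = -9.576564 − 8 = -17.576564
sin φ = h / L = -17.576564 / 104 = -0.16900542
φ = arcsin(-0.16900542) = -9.729997°

-9.7300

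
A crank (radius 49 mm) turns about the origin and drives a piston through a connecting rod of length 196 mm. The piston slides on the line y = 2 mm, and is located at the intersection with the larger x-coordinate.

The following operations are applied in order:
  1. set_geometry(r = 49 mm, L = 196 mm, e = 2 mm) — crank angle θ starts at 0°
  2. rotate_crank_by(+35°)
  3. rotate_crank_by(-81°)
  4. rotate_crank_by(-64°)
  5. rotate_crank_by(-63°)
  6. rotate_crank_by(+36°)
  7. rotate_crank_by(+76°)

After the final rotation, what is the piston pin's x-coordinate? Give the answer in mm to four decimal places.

set_geometry: r = 49 mm, L = 196 mm, e = 2 mm; θ ← 0°
rotate_crank_by(+35°): θ ← 0° +35° = 35°
rotate_crank_by(-81°): θ ← 35° -81° = -46°
rotate_crank_by(-64°): θ ← -46° -64° = -110°
rotate_crank_by(-63°): θ ← -110° -63° = -173°
rotate_crank_by(+36°): θ ← -173° +36° = -137°
rotate_crank_by(+76°): θ ← -137° +76° = -61°
crank pin P = (r cos θ, r sin θ) = (23.755671, -42.856366)
h = r sin θ − e = -42.856366 − 2 = -44.856366
x = r cos θ + √(L² − h²) = 23.755671 + √(38416.0 − 2012.0935) = 23.755671 + 190.798078 = 214.553749

214.5537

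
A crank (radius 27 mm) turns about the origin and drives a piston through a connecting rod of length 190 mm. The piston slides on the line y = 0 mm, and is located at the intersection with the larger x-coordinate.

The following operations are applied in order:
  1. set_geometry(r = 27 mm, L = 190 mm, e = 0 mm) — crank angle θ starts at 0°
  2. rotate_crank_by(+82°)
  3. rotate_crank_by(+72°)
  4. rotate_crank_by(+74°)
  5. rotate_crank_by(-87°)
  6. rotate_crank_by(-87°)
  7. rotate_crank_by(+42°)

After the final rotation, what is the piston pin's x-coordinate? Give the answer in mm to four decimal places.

set_geometry: r = 27 mm, L = 190 mm, e = 0 mm; θ ← 0°
rotate_crank_by(+82°): θ ← 0° +82° = 82°
rotate_crank_by(+72°): θ ← 82° +72° = 154°
rotate_crank_by(+74°): θ ← 154° +74° = 228°
rotate_crank_by(-87°): θ ← 228° -87° = 141°
rotate_crank_by(-87°): θ ← 141° -87° = 54°
rotate_crank_by(+42°): θ ← 54° +42° = 96°
crank pin P = (r cos θ, r sin θ) = (-2.822269, 26.852091)
h = r sin θ − e = 26.852091 − 0 = 26.852091
x = r cos θ + √(L² − h²) = -2.822269 + √(36100.0 − 721.0348) = -2.822269 + 188.092970 = 185.270701

185.2707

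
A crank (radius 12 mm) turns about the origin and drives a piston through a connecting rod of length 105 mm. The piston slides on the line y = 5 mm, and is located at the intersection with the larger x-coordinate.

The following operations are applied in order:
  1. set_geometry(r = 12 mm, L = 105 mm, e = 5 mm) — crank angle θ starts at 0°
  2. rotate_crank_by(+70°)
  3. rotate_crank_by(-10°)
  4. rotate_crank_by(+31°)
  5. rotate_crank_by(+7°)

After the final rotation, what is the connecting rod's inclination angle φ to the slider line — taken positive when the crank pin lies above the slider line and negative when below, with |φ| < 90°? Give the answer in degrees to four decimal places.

3.7587

set_geometry: r = 12 mm, L = 105 mm, e = 5 mm; θ ← 0°
rotate_crank_by(+70°): θ ← 0° +70° = 70°
rotate_crank_by(-10°): θ ← 70° -10° = 60°
rotate_crank_by(+31°): θ ← 60° +31° = 91°
rotate_crank_by(+7°): θ ← 91° +7° = 98°
crank pin P = (r cos θ, r sin θ) = (-1.670077, 11.883217)
h = r sin θ − e = 11.883217 − 5 = 6.883217
sin φ = h / L = 6.883217 / 105 = 0.06555445
φ = arcsin(0.06555445) = 3.758688°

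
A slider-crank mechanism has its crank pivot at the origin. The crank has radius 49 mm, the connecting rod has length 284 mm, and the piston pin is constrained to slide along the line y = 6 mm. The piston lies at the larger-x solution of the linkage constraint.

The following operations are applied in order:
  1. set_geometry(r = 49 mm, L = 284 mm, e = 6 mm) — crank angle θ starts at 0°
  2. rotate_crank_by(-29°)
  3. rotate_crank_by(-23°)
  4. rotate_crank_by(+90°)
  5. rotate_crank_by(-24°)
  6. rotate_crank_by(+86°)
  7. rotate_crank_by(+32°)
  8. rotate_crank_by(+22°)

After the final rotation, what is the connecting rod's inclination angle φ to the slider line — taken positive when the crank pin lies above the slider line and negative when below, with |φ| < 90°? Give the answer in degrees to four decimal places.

3.1246

set_geometry: r = 49 mm, L = 284 mm, e = 6 mm; θ ← 0°
rotate_crank_by(-29°): θ ← 0° -29° = -29°
rotate_crank_by(-23°): θ ← -29° -23° = -52°
rotate_crank_by(+90°): θ ← -52° +90° = 38°
rotate_crank_by(-24°): θ ← 38° -24° = 14°
rotate_crank_by(+86°): θ ← 14° +86° = 100°
rotate_crank_by(+32°): θ ← 100° +32° = 132°
rotate_crank_by(+22°): θ ← 132° +22° = 154°
crank pin P = (r cos θ, r sin θ) = (-44.040908, 21.480186)
h = r sin θ − e = 21.480186 − 6 = 15.480186
sin φ = h / L = 15.480186 / 284 = 0.05450770
φ = arcsin(0.05450770) = 3.124610°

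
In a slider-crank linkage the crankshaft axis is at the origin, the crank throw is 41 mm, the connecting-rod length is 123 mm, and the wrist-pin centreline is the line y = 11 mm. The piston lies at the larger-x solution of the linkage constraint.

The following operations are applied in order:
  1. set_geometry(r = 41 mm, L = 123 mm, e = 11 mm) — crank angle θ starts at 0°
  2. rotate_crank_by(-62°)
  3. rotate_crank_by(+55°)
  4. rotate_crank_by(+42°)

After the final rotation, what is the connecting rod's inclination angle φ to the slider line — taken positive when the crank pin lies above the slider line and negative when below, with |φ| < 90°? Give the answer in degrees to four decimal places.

5.8406

set_geometry: r = 41 mm, L = 123 mm, e = 11 mm; θ ← 0°
rotate_crank_by(-62°): θ ← 0° -62° = -62°
rotate_crank_by(+55°): θ ← -62° +55° = -7°
rotate_crank_by(+42°): θ ← -7° +42° = 35°
crank pin P = (r cos θ, r sin θ) = (33.585234, 23.516634)
h = r sin θ − e = 23.516634 − 11 = 12.516634
sin φ = h / L = 12.516634 / 123 = 0.10176125
φ = arcsin(0.10176125) = 5.840600°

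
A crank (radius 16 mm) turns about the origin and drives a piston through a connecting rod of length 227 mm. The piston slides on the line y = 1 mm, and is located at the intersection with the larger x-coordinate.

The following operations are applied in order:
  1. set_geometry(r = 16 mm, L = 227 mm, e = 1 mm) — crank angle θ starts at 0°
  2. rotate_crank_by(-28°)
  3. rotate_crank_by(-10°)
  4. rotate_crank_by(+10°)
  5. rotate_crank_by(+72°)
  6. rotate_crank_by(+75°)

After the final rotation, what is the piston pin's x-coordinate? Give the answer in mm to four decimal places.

218.8708

set_geometry: r = 16 mm, L = 227 mm, e = 1 mm; θ ← 0°
rotate_crank_by(-28°): θ ← 0° -28° = -28°
rotate_crank_by(-10°): θ ← -28° -10° = -38°
rotate_crank_by(+10°): θ ← -38° +10° = -28°
rotate_crank_by(+72°): θ ← -28° +72° = 44°
rotate_crank_by(+75°): θ ← 44° +75° = 119°
crank pin P = (r cos θ, r sin θ) = (-7.756954, 13.993915)
h = r sin θ − e = 13.993915 − 1 = 12.993915
x = r cos θ + √(L² − h²) = -7.756954 + √(51529.0 − 168.8418) = -7.756954 + 226.627797 = 218.870843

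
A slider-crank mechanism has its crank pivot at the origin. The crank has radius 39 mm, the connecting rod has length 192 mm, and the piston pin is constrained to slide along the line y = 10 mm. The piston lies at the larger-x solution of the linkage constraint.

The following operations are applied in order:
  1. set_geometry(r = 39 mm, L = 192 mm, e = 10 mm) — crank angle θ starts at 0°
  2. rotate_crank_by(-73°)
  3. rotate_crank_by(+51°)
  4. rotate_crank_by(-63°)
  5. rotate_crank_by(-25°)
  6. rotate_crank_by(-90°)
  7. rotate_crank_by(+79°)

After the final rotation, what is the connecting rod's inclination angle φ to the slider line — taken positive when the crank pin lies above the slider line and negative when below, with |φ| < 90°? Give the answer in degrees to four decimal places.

set_geometry: r = 39 mm, L = 192 mm, e = 10 mm; θ ← 0°
rotate_crank_by(-73°): θ ← 0° -73° = -73°
rotate_crank_by(+51°): θ ← -73° +51° = -22°
rotate_crank_by(-63°): θ ← -22° -63° = -85°
rotate_crank_by(-25°): θ ← -85° -25° = -110°
rotate_crank_by(-90°): θ ← -110° -90° = -200°
rotate_crank_by(+79°): θ ← -200° +79° = -121°
crank pin P = (r cos θ, r sin θ) = (-20.086485, -33.429525)
h = r sin θ − e = -33.429525 − 10 = -43.429525
sin φ = h / L = -43.429525 / 192 = -0.22619544
φ = arcsin(-0.22619544) = -13.073184°

-13.0732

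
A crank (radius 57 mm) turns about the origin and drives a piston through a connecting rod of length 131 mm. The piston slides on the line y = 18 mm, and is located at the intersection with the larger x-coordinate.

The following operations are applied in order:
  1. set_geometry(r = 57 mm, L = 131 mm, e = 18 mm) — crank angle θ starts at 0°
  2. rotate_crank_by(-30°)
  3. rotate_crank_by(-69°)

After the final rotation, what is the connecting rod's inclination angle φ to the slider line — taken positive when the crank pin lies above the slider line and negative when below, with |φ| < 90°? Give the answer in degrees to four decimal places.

set_geometry: r = 57 mm, L = 131 mm, e = 18 mm; θ ← 0°
rotate_crank_by(-30°): θ ← 0° -30° = -30°
rotate_crank_by(-69°): θ ← -30° -69° = -99°
crank pin P = (r cos θ, r sin θ) = (-8.916765, -56.298235)
h = r sin θ − e = -56.298235 − 18 = -74.298235
sin φ = h / L = -74.298235 / 131 = -0.56716210
φ = arcsin(-0.56716210) = -34.552567°

-34.5526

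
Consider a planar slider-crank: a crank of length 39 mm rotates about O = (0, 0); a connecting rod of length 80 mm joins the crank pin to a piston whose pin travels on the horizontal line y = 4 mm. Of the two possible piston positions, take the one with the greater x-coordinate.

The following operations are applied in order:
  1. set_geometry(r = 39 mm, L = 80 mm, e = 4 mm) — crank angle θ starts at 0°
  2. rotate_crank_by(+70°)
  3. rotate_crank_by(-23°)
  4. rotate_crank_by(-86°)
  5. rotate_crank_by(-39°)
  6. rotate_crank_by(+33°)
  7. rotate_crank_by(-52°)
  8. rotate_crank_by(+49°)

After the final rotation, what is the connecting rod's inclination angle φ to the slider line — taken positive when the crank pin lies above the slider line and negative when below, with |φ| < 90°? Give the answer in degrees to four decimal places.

-24.3483

set_geometry: r = 39 mm, L = 80 mm, e = 4 mm; θ ← 0°
rotate_crank_by(+70°): θ ← 0° +70° = 70°
rotate_crank_by(-23°): θ ← 70° -23° = 47°
rotate_crank_by(-86°): θ ← 47° -86° = -39°
rotate_crank_by(-39°): θ ← -39° -39° = -78°
rotate_crank_by(+33°): θ ← -78° +33° = -45°
rotate_crank_by(-52°): θ ← -45° -52° = -97°
rotate_crank_by(+49°): θ ← -97° +49° = -48°
crank pin P = (r cos θ, r sin θ) = (26.096094, -28.982648)
h = r sin θ − e = -28.982648 − 4 = -32.982648
sin φ = h / L = -32.982648 / 80 = -0.41228310
φ = arcsin(-0.41228310) = -24.348337°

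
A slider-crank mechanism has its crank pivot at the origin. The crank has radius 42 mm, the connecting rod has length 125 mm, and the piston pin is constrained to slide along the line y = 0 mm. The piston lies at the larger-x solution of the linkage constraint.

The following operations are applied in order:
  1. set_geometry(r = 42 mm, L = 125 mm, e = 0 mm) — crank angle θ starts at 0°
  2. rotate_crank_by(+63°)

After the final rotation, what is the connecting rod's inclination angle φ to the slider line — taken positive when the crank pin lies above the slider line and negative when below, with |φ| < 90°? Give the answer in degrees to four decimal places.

set_geometry: r = 42 mm, L = 125 mm, e = 0 mm; θ ← 0°
rotate_crank_by(+63°): θ ← 0° +63° = 63°
crank pin P = (r cos θ, r sin θ) = (19.067601, 37.422274)
h = r sin θ − e = 37.422274 − 0 = 37.422274
sin φ = h / L = 37.422274 / 125 = 0.29937819
φ = arcsin(0.29937819) = 17.420260°

17.4203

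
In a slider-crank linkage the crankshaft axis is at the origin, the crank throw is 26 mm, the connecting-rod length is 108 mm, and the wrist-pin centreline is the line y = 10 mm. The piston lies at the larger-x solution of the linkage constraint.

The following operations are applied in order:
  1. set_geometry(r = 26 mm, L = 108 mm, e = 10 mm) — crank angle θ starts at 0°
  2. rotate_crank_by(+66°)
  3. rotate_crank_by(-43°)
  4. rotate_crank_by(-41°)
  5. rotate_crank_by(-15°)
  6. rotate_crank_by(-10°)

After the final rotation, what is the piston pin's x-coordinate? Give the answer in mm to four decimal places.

123.3940

set_geometry: r = 26 mm, L = 108 mm, e = 10 mm; θ ← 0°
rotate_crank_by(+66°): θ ← 0° +66° = 66°
rotate_crank_by(-43°): θ ← 66° -43° = 23°
rotate_crank_by(-41°): θ ← 23° -41° = -18°
rotate_crank_by(-15°): θ ← -18° -15° = -33°
rotate_crank_by(-10°): θ ← -33° -10° = -43°
crank pin P = (r cos θ, r sin θ) = (19.015196, -17.731957)
h = r sin θ − e = -17.731957 − 10 = -27.731957
x = r cos θ + √(L² − h²) = 19.015196 + √(11664.0 − 769.0615) = 19.015196 + 104.378822 = 123.394019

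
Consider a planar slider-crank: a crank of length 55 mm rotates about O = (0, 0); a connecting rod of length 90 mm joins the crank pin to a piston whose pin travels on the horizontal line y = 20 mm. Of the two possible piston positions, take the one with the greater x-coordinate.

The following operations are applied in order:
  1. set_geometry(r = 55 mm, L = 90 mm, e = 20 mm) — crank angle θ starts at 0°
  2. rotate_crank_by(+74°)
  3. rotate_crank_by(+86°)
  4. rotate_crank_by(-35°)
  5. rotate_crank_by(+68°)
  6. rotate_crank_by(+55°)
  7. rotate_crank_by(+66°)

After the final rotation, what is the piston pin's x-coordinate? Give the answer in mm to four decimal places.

set_geometry: r = 55 mm, L = 90 mm, e = 20 mm; θ ← 0°
rotate_crank_by(+74°): θ ← 0° +74° = 74°
rotate_crank_by(+86°): θ ← 74° +86° = 160°
rotate_crank_by(-35°): θ ← 160° -35° = 125°
rotate_crank_by(+68°): θ ← 125° +68° = 193°
rotate_crank_by(+55°): θ ← 193° +55° = 248°
rotate_crank_by(+66°): θ ← 248° +66° = 314°
crank pin P = (r cos θ, r sin θ) = (38.206210, -39.563689)
h = r sin θ − e = -39.563689 − 20 = -59.563689
x = r cos θ + √(L² − h²) = 38.206210 + √(8100.0 − 3547.8330) = 38.206210 + 67.469748 = 105.675959

105.6760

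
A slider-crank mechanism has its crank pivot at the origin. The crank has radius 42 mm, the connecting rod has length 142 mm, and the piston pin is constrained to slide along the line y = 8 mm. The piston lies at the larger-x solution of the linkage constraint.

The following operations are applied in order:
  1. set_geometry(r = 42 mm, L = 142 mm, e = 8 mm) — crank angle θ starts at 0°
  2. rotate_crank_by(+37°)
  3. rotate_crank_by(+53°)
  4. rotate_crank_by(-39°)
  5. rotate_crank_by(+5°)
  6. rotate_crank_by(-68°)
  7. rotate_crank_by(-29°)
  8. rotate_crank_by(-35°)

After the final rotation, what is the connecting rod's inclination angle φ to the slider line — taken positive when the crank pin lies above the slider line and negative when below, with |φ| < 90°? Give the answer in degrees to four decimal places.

set_geometry: r = 42 mm, L = 142 mm, e = 8 mm; θ ← 0°
rotate_crank_by(+37°): θ ← 0° +37° = 37°
rotate_crank_by(+53°): θ ← 37° +53° = 90°
rotate_crank_by(-39°): θ ← 90° -39° = 51°
rotate_crank_by(+5°): θ ← 51° +5° = 56°
rotate_crank_by(-68°): θ ← 56° -68° = -12°
rotate_crank_by(-29°): θ ← -12° -29° = -41°
rotate_crank_by(-35°): θ ← -41° -35° = -76°
crank pin P = (r cos θ, r sin θ) = (10.160720, -40.752421)
h = r sin θ − e = -40.752421 − 8 = -48.752421
sin φ = h / L = -48.752421 / 142 = -0.34332690
φ = arcsin(-0.34332690) = -20.079697°

-20.0797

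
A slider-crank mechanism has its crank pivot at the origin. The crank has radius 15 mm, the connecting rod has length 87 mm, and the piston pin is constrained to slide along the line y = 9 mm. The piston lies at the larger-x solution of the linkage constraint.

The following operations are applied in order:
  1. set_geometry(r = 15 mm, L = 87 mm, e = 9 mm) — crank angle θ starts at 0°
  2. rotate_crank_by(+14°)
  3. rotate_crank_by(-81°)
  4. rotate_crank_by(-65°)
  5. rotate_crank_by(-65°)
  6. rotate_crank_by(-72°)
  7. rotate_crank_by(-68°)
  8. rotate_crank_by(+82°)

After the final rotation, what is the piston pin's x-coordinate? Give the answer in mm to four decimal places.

82.9444

set_geometry: r = 15 mm, L = 87 mm, e = 9 mm; θ ← 0°
rotate_crank_by(+14°): θ ← 0° +14° = 14°
rotate_crank_by(-81°): θ ← 14° -81° = -67°
rotate_crank_by(-65°): θ ← -67° -65° = -132°
rotate_crank_by(-65°): θ ← -132° -65° = -197°
rotate_crank_by(-72°): θ ← -197° -72° = -269°
rotate_crank_by(-68°): θ ← -269° -68° = -337°
rotate_crank_by(+82°): θ ← -337° +82° = -255°
crank pin P = (r cos θ, r sin θ) = (-3.882286, 14.488887)
h = r sin θ − e = 14.488887 − 9 = 5.488887
x = r cos θ + √(L² − h²) = -3.882286 + √(7569.0 − 30.1279) = -3.882286 + 86.826679 = 82.944393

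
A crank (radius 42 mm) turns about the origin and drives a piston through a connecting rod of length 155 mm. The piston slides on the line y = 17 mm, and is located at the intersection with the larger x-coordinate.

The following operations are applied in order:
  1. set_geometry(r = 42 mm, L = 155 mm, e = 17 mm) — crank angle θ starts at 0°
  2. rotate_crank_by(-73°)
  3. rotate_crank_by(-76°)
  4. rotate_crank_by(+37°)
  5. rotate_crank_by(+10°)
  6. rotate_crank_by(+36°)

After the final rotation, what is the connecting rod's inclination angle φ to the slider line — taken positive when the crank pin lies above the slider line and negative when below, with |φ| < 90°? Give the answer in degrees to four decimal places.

set_geometry: r = 42 mm, L = 155 mm, e = 17 mm; θ ← 0°
rotate_crank_by(-73°): θ ← 0° -73° = -73°
rotate_crank_by(-76°): θ ← -73° -76° = -149°
rotate_crank_by(+37°): θ ← -149° +37° = -112°
rotate_crank_by(+10°): θ ← -112° +10° = -102°
rotate_crank_by(+36°): θ ← -102° +36° = -66°
crank pin P = (r cos θ, r sin θ) = (17.082939, -38.368909)
h = r sin θ − e = -38.368909 − 17 = -55.368909
sin φ = h / L = -55.368909 / 155 = -0.35721877
φ = arcsin(-0.35721877) = -20.929489°

-20.9295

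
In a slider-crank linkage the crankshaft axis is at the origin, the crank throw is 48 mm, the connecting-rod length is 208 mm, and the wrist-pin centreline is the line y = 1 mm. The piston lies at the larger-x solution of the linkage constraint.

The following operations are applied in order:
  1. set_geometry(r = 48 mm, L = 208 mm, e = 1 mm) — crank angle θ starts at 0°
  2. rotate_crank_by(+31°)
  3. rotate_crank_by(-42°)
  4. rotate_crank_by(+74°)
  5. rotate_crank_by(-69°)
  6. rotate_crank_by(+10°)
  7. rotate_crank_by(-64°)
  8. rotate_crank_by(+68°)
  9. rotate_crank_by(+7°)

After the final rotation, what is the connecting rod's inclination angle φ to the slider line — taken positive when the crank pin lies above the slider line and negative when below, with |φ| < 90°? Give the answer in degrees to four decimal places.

set_geometry: r = 48 mm, L = 208 mm, e = 1 mm; θ ← 0°
rotate_crank_by(+31°): θ ← 0° +31° = 31°
rotate_crank_by(-42°): θ ← 31° -42° = -11°
rotate_crank_by(+74°): θ ← -11° +74° = 63°
rotate_crank_by(-69°): θ ← 63° -69° = -6°
rotate_crank_by(+10°): θ ← -6° +10° = 4°
rotate_crank_by(-64°): θ ← 4° -64° = -60°
rotate_crank_by(+68°): θ ← -60° +68° = 8°
rotate_crank_by(+7°): θ ← 8° +7° = 15°
crank pin P = (r cos θ, r sin θ) = (46.364440, 12.423314)
h = r sin θ − e = 12.423314 − 1 = 11.423314
sin φ = h / L = 11.423314 / 208 = 0.05491978
φ = arcsin(0.05491978) = 3.148256°

3.1483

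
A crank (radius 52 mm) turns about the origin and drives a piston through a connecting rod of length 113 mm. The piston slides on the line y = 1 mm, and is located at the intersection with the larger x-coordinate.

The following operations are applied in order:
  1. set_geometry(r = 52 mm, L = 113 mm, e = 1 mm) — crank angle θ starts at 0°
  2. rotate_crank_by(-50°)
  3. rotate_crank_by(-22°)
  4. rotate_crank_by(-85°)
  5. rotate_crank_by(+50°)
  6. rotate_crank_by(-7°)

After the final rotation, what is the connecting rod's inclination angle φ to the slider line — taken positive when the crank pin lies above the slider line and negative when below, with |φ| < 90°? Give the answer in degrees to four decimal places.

set_geometry: r = 52 mm, L = 113 mm, e = 1 mm; θ ← 0°
rotate_crank_by(-50°): θ ← 0° -50° = -50°
rotate_crank_by(-22°): θ ← -50° -22° = -72°
rotate_crank_by(-85°): θ ← -72° -85° = -157°
rotate_crank_by(+50°): θ ← -157° +50° = -107°
rotate_crank_by(-7°): θ ← -107° -7° = -114°
crank pin P = (r cos θ, r sin θ) = (-21.150305, -47.504364)
h = r sin θ − e = -47.504364 − 1 = -48.504364
sin φ = h / L = -48.504364 / 113 = -0.42924216
φ = arcsin(-0.42924216) = -25.419475°

-25.4195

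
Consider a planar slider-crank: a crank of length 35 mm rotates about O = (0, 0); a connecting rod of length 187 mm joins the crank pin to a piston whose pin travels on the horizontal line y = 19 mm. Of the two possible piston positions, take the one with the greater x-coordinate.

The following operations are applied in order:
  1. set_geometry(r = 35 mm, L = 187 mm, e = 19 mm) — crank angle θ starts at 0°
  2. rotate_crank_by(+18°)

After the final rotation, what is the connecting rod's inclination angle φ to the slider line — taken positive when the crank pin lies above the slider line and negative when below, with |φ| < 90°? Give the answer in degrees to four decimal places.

-2.5085

set_geometry: r = 35 mm, L = 187 mm, e = 19 mm; θ ← 0°
rotate_crank_by(+18°): θ ← 0° +18° = 18°
crank pin P = (r cos θ, r sin θ) = (33.286978, 10.815595)
h = r sin θ − e = 10.815595 − 19 = -8.184405
sin φ = h / L = -8.184405 / 187 = -0.04376687
φ = arcsin(-0.04376687) = -2.508458°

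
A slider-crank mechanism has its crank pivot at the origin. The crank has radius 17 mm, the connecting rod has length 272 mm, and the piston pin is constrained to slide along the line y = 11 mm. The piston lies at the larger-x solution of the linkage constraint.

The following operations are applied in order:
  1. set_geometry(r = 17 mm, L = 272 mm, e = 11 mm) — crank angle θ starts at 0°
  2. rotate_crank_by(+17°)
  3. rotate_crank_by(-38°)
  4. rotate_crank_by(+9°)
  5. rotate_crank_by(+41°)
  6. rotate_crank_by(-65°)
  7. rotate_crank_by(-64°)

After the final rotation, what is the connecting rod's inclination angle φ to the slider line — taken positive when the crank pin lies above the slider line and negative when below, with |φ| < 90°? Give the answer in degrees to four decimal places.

-5.8539

set_geometry: r = 17 mm, L = 272 mm, e = 11 mm; θ ← 0°
rotate_crank_by(+17°): θ ← 0° +17° = 17°
rotate_crank_by(-38°): θ ← 17° -38° = -21°
rotate_crank_by(+9°): θ ← -21° +9° = -12°
rotate_crank_by(+41°): θ ← -12° +41° = 29°
rotate_crank_by(-65°): θ ← 29° -65° = -36°
rotate_crank_by(-64°): θ ← -36° -64° = -100°
crank pin P = (r cos θ, r sin θ) = (-2.952019, -16.741732)
h = r sin θ − e = -16.741732 − 11 = -27.741732
sin φ = h / L = -27.741732 / 272 = -0.10199166
φ = arcsin(-0.10199166) = -5.853871°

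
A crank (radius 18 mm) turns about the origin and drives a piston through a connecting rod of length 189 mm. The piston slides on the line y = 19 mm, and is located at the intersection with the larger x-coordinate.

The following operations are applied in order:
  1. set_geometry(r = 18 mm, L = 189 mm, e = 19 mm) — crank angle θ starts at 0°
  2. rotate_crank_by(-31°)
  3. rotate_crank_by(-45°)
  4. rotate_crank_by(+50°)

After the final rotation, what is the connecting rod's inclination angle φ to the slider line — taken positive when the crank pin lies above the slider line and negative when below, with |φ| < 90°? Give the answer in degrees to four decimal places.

set_geometry: r = 18 mm, L = 189 mm, e = 19 mm; θ ← 0°
rotate_crank_by(-31°): θ ← 0° -31° = -31°
rotate_crank_by(-45°): θ ← -31° -45° = -76°
rotate_crank_by(+50°): θ ← -76° +50° = -26°
crank pin P = (r cos θ, r sin θ) = (16.178293, -7.890681)
h = r sin θ − e = -7.890681 − 19 = -26.890681
sin φ = h / L = -26.890681 / 189 = -0.14227873
φ = arcsin(-0.14227873) = -8.179728°

-8.1797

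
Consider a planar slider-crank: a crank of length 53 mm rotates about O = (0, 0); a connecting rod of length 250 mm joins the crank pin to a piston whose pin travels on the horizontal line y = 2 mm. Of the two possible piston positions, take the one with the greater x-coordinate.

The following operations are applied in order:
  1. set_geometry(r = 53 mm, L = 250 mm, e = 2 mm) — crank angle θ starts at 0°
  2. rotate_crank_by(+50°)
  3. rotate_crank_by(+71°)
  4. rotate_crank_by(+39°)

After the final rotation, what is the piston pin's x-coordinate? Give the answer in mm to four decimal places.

set_geometry: r = 53 mm, L = 250 mm, e = 2 mm; θ ← 0°
rotate_crank_by(+50°): θ ← 0° +50° = 50°
rotate_crank_by(+71°): θ ← 50° +71° = 121°
rotate_crank_by(+39°): θ ← 121° +39° = 160°
crank pin P = (r cos θ, r sin θ) = (-49.803709, 18.127068)
h = r sin θ − e = 18.127068 − 2 = 16.127068
x = r cos θ + √(L² − h²) = -49.803709 + √(62500.0 − 260.0823) = -49.803709 + 249.479293 = 199.675584

199.6756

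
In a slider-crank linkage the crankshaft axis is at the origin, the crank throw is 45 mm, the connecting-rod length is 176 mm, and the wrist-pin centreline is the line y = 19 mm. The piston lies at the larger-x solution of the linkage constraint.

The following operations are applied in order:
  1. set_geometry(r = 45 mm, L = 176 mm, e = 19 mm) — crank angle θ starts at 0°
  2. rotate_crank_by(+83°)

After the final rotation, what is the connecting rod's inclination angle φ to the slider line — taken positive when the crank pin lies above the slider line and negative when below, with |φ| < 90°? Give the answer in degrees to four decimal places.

8.3849

set_geometry: r = 45 mm, L = 176 mm, e = 19 mm; θ ← 0°
rotate_crank_by(+83°): θ ← 0° +83° = 83°
crank pin P = (r cos θ, r sin θ) = (5.484120, 44.664577)
h = r sin θ − e = 44.664577 − 19 = 25.664577
sin φ = h / L = 25.664577 / 176 = 0.14582146
φ = arcsin(0.14582146) = 8.384851°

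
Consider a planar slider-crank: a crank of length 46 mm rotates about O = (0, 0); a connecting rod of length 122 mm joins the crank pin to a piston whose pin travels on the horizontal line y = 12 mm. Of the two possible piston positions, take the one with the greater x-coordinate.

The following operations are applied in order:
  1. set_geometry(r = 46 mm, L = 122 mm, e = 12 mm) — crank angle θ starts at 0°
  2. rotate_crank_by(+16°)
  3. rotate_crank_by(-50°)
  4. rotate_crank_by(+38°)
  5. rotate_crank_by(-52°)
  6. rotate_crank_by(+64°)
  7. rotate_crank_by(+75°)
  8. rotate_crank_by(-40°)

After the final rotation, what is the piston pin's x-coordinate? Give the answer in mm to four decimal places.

148.6149

set_geometry: r = 46 mm, L = 122 mm, e = 12 mm; θ ← 0°
rotate_crank_by(+16°): θ ← 0° +16° = 16°
rotate_crank_by(-50°): θ ← 16° -50° = -34°
rotate_crank_by(+38°): θ ← -34° +38° = 4°
rotate_crank_by(-52°): θ ← 4° -52° = -48°
rotate_crank_by(+64°): θ ← -48° +64° = 16°
rotate_crank_by(+75°): θ ← 16° +75° = 91°
rotate_crank_by(-40°): θ ← 91° -40° = 51°
crank pin P = (r cos θ, r sin θ) = (28.948738, 35.748714)
h = r sin θ − e = 35.748714 − 12 = 23.748714
x = r cos θ + √(L² − h²) = 28.948738 + √(14884.0 − 564.0014) = 28.948738 + 119.666196 = 148.614934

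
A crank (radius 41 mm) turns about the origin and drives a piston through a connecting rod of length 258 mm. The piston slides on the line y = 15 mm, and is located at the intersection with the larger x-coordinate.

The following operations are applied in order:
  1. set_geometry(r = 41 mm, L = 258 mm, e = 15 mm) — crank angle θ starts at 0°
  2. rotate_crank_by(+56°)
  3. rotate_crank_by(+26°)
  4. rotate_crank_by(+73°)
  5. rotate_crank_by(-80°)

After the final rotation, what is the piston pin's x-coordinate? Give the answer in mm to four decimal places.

267.4358

set_geometry: r = 41 mm, L = 258 mm, e = 15 mm; θ ← 0°
rotate_crank_by(+56°): θ ← 0° +56° = 56°
rotate_crank_by(+26°): θ ← 56° +26° = 82°
rotate_crank_by(+73°): θ ← 82° +73° = 155°
rotate_crank_by(-80°): θ ← 155° -80° = 75°
crank pin P = (r cos θ, r sin θ) = (10.611581, 39.602959)
h = r sin θ − e = 39.602959 − 15 = 24.602959
x = r cos θ + √(L² − h²) = 10.611581 + √(66564.0 − 605.3056) = 10.611581 + 256.824248 = 267.435829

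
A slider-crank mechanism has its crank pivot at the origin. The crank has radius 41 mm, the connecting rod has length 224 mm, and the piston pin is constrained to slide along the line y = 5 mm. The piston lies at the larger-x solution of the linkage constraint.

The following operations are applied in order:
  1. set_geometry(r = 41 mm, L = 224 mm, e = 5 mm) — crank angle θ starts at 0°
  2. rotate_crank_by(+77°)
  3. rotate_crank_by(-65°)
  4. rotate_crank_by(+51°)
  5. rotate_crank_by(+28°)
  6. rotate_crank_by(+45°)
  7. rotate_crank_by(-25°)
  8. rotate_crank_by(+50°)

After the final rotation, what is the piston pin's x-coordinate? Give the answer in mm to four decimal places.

set_geometry: r = 41 mm, L = 224 mm, e = 5 mm; θ ← 0°
rotate_crank_by(+77°): θ ← 0° +77° = 77°
rotate_crank_by(-65°): θ ← 77° -65° = 12°
rotate_crank_by(+51°): θ ← 12° +51° = 63°
rotate_crank_by(+28°): θ ← 63° +28° = 91°
rotate_crank_by(+45°): θ ← 91° +45° = 136°
rotate_crank_by(-25°): θ ← 136° -25° = 111°
rotate_crank_by(+50°): θ ← 111° +50° = 161°
crank pin P = (r cos θ, r sin θ) = (-38.766262, 13.348294)
h = r sin θ − e = 13.348294 − 5 = 8.348294
x = r cos θ + √(L² − h²) = -38.766262 + √(50176.0 − 69.6940) = -38.766262 + 223.844379 = 185.078117

185.0781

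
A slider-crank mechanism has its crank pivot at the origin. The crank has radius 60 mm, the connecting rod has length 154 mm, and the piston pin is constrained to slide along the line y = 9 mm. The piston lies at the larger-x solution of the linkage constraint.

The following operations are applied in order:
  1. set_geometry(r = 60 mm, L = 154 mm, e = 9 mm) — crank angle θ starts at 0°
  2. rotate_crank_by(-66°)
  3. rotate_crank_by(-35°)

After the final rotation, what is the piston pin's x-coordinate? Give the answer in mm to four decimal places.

set_geometry: r = 60 mm, L = 154 mm, e = 9 mm; θ ← 0°
rotate_crank_by(-66°): θ ← 0° -66° = -66°
rotate_crank_by(-35°): θ ← -66° -35° = -101°
crank pin P = (r cos θ, r sin θ) = (-11.448540, -58.897631)
h = r sin θ − e = -58.897631 − 9 = -67.897631
x = r cos θ + √(L² − h²) = -11.448540 + √(23716.0 − 4610.0883) = -11.448540 + 138.224136 = 126.775596

126.7756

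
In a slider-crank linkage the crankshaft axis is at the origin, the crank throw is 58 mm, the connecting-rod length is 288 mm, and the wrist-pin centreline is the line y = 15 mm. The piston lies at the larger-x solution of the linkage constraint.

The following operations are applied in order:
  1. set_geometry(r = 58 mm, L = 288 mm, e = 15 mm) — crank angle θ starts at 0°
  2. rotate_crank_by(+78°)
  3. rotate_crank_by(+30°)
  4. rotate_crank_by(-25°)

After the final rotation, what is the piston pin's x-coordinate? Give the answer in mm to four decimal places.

291.9052

set_geometry: r = 58 mm, L = 288 mm, e = 15 mm; θ ← 0°
rotate_crank_by(+78°): θ ← 0° +78° = 78°
rotate_crank_by(+30°): θ ← 78° +30° = 108°
rotate_crank_by(-25°): θ ← 108° -25° = 83°
crank pin P = (r cos θ, r sin θ) = (7.068422, 57.567677)
h = r sin θ − e = 57.567677 − 15 = 42.567677
x = r cos θ + √(L² − h²) = 7.068422 + √(82944.0 − 1812.0071) = 7.068422 + 284.836783 = 291.905205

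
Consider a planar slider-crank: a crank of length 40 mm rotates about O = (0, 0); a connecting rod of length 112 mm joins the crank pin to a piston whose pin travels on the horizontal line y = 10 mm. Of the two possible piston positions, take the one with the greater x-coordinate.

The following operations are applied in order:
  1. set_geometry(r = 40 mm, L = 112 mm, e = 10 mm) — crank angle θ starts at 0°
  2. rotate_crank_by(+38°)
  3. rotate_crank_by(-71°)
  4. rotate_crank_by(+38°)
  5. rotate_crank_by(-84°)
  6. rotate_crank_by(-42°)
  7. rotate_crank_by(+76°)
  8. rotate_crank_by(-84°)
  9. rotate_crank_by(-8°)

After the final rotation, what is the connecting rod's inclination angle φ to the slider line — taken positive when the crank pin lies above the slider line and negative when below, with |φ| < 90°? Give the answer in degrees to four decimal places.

-19.4422

set_geometry: r = 40 mm, L = 112 mm, e = 10 mm; θ ← 0°
rotate_crank_by(+38°): θ ← 0° +38° = 38°
rotate_crank_by(-71°): θ ← 38° -71° = -33°
rotate_crank_by(+38°): θ ← -33° +38° = 5°
rotate_crank_by(-84°): θ ← 5° -84° = -79°
rotate_crank_by(-42°): θ ← -79° -42° = -121°
rotate_crank_by(+76°): θ ← -121° +76° = -45°
rotate_crank_by(-84°): θ ← -45° -84° = -129°
rotate_crank_by(-8°): θ ← -129° -8° = -137°
crank pin P = (r cos θ, r sin θ) = (-29.254148, -27.279934)
h = r sin θ − e = -27.279934 − 10 = -37.279934
sin φ = h / L = -37.279934 / 112 = -0.33285656
φ = arcsin(-0.33285656) = -19.442249°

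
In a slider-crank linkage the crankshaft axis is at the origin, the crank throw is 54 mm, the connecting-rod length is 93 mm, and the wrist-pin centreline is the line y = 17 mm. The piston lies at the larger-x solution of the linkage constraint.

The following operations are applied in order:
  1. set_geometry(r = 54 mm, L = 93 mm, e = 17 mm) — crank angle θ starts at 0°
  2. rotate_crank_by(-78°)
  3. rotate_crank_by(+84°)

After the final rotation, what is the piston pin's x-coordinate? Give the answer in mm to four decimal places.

146.0083

set_geometry: r = 54 mm, L = 93 mm, e = 17 mm; θ ← 0°
rotate_crank_by(-78°): θ ← 0° -78° = -78°
rotate_crank_by(+84°): θ ← -78° +84° = 6°
crank pin P = (r cos θ, r sin θ) = (53.704182, 5.644537)
h = r sin θ − e = 5.644537 − 17 = -11.355463
x = r cos θ + √(L² − h²) = 53.704182 + √(8649.0 − 128.9465) = 53.704182 + 92.304136 = 146.008318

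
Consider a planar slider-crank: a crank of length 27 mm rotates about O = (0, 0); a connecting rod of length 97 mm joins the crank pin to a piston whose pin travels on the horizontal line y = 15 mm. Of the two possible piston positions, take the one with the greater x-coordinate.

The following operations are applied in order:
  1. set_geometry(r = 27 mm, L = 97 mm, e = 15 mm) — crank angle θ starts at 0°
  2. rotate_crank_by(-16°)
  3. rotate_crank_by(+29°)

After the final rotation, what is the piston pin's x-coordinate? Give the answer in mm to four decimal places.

set_geometry: r = 27 mm, L = 97 mm, e = 15 mm; θ ← 0°
rotate_crank_by(-16°): θ ← 0° -16° = -16°
rotate_crank_by(+29°): θ ← -16° +29° = 13°
crank pin P = (r cos θ, r sin θ) = (26.307992, 6.073678)
h = r sin θ − e = 6.073678 − 15 = -8.926322
x = r cos θ + √(L² − h²) = 26.307992 + √(9409.0 − 79.6792) = 26.307992 + 96.588409 = 122.896401

122.8964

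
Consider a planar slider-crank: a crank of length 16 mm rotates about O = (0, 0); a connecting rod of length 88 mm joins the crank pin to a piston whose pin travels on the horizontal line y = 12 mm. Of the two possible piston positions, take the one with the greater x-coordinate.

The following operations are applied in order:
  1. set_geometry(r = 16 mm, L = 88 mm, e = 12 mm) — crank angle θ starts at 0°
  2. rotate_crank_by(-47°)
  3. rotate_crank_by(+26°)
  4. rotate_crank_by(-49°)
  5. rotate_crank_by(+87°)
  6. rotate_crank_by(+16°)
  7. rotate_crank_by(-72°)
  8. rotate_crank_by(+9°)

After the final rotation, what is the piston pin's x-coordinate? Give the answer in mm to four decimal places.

99.5535

set_geometry: r = 16 mm, L = 88 mm, e = 12 mm; θ ← 0°
rotate_crank_by(-47°): θ ← 0° -47° = -47°
rotate_crank_by(+26°): θ ← -47° +26° = -21°
rotate_crank_by(-49°): θ ← -21° -49° = -70°
rotate_crank_by(+87°): θ ← -70° +87° = 17°
rotate_crank_by(+16°): θ ← 17° +16° = 33°
rotate_crank_by(-72°): θ ← 33° -72° = -39°
rotate_crank_by(+9°): θ ← -39° +9° = -30°
crank pin P = (r cos θ, r sin θ) = (13.856406, -8.000000)
h = r sin θ − e = -8.000000 − 12 = -20.000000
x = r cos θ + √(L² − h²) = 13.856406 + √(7744.0 − 400.0000) = 13.856406 + 85.697141 = 99.553548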